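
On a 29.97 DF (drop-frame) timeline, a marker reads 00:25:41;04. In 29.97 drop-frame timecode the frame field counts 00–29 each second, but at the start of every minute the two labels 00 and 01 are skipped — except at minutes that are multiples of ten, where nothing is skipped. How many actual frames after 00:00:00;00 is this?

46188

Complete 10-minute blocks: 2, each 17982 frames → 35964.
Remaining 5 whole minutes in the current block: 1800 + 4 × 1798 = 8992 frames.
Within the current minute: 41 × 30 + 4 − 2 = 1232 (labels ;00/;01 skipped at this minute). Total = 35964 + 8992 + 1232 = 46188.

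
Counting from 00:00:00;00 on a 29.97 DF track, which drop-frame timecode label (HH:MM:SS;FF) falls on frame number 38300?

00:21:17;28

Ten DF minutes hold 17982 frames, so frame 38300 lies in block 2 (frames 35964–53945) with 2336 frames into that block.
The block's first minute is 1800 frames and the rest 1798 each; 2336 frames reaches minute 1, so 2 × 18 + 1 × 2 = 38 labels have been skipped so far.
Adding those back, label number 38300 + 38 = 38338 at 30 labels/s is 1277 s + 28 f = 0 h 21 min 17 s frame 28, i.e. 00:21:17;28.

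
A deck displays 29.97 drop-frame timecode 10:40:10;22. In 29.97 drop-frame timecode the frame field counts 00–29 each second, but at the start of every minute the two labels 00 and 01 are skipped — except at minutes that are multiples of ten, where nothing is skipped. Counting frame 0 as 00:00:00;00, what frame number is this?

Complete 10-minute blocks: 64, each 17982 frames → 1150848.
Remaining 0 whole minutes in the current block: 0 frames.
Within the current minute: 10 × 30 + 22 = 322. Total = 1150848 + 0 + 322 = 1151170.

1151170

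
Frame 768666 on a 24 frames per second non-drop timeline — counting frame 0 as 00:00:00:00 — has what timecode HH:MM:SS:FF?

08:53:47:18

768666 ÷ 24 = 32027 full seconds, remainder 18 frames.
32027 s = 8 h 53 min 47 s.
Timecode: 08:53:47:18.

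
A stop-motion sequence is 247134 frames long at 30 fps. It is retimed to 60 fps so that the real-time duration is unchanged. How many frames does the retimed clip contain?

494268 frames

Target frames = source frames × (target rate / source rate) = 247134 × (60)/(30) = 247134 × 2 = 494268.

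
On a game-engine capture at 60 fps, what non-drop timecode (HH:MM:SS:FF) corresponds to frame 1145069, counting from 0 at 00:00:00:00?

1145069 ÷ 60 = 19084 full seconds, remainder 29 frames.
19084 s = 5 h 18 min 4 s.
Timecode: 05:18:04:29.

05:18:04:29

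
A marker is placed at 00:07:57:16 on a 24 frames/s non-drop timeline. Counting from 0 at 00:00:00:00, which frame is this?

Total seconds to the label: (0 × 3600 + 7 × 60 + 57) = 477.
Frame index = 477 × 24 + 16 = 11464.

frame 11464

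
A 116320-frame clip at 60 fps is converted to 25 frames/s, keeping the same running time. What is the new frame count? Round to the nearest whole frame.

48467 frames

Frames at target rate = 116320 × (25) / (60) = 145400/3 ≈ 48466.667.
Nearest whole frame: 48467.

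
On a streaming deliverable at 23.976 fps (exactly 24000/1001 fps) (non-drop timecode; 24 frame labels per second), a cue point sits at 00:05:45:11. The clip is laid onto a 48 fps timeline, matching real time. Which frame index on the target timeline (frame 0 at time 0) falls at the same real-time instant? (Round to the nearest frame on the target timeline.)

Source frame index: (0×3600 + 5×60 + 45) × 24 + 11 = 8291.
Real time: 8291 / (24000/1001) = 8299291/24000 s.
Target frame: (8299291/24000) × (48) = 8299291/500 ≈ 16598.582 → 16599.

frame 16599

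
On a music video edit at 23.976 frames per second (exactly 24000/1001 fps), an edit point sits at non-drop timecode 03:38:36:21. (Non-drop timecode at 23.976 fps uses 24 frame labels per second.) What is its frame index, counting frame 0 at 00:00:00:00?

Total seconds to the label: (3 × 3600 + 38 × 60 + 36) = 13116.
Frame index = 13116 × 24 + 21 = 314805.

frame 314805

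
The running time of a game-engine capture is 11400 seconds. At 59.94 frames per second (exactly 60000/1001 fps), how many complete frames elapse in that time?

683316 frames

Frames = 11400 × 60000/1001 = 684000000/1001 ≈ 683316.6833.
Complete frames: 683316.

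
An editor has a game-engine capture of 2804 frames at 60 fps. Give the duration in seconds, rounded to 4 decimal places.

46.7333 seconds

Running time = 2804 × 1/60 = 701/15 s ≈ 46.7333 s.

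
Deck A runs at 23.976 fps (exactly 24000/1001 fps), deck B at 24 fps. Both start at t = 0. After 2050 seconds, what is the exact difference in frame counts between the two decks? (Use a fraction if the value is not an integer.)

49200/1001 frames

A emits 24000/1001 × 2050 = 49200000/1001 frames; B emits 24 × 2050 = 49200.
Difference = 49200/1001 frames (≈ 49.1508); B is ahead of A.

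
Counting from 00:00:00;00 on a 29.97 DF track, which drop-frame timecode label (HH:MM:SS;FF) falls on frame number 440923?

Each 10-minute DF block holds 10 × 60 × 30 − 9 × 2 = 17982 frames. 440923 ÷ 17982 → 24 full blocks, remainder 9355.
Within the partial block the first minute is 1800 frames and each further minute 1798, so 5 further minute boundaries passed. Total skipped labels = 18 × 24 + 2 × 5 = 442.
Non-drop label index = 440923 + 442 = 441365; at 30 labels/s that is 04:05:12:05, i.e. DF 04:05:12;05.

04:05:12;05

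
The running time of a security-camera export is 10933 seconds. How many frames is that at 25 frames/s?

273325 frames

Frames = 10933 × 25 = 273325.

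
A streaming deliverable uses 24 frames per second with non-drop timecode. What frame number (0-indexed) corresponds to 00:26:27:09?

frame 38097

Total seconds to the label: (0 × 3600 + 26 × 60 + 27) = 1587.
Frame index = 1587 × 24 + 9 = 38097.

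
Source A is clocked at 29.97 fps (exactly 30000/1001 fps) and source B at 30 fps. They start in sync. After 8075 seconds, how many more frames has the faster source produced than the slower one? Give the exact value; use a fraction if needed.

242250/1001 frames

A emits 30000/1001 × 8075 = 242250000/1001 frames; B emits 30 × 8075 = 242250.
Difference = 242250/1001 frames (≈ 242.0080); B is ahead of A.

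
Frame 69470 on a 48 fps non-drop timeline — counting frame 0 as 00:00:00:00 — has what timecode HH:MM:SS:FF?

69470 ÷ 48 = 1447 full seconds, remainder 14 frames.
1447 s = 0 h 24 min 7 s.
Timecode: 00:24:07:14.

00:24:07:14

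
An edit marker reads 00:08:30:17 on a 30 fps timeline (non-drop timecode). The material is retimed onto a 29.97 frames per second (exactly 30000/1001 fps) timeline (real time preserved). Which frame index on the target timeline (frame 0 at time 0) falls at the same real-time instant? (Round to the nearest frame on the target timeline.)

Source frame index: (0×3600 + 8×60 + 30) × 30 + 17 = 15317.
Real time: 15317 / (30) = 15317/30 s.
Target frame: (15317/30) × (30000/1001) = 15317000/1001 ≈ 15301.698 → 15302.

frame 15302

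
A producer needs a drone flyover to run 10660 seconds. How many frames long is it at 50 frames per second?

533000 frames

Frames = 10660 × 50 = 533000.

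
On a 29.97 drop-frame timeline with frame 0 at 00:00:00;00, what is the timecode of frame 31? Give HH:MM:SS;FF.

Each 10-minute DF block holds 10 × 60 × 30 − 9 × 2 = 17982 frames. 31 ÷ 17982 → 0 full blocks, remainder 31.
Within the partial block the first minute is 1800 frames and each further minute 1798, so 0 further minute boundaries passed. Total skipped labels = 18 × 0 + 2 × 0 = 0.
Non-drop label index = 31 + 0 = 31; at 30 labels/s that is 00:00:01:01, i.e. DF 00:00:01;01.

00:00:01;01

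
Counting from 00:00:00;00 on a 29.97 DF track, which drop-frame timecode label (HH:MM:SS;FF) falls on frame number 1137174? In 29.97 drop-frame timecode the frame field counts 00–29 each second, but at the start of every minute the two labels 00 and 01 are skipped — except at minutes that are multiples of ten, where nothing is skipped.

Each 10-minute DF block holds 10 × 60 × 30 − 9 × 2 = 17982 frames. 1137174 ÷ 17982 → 63 full blocks, remainder 4308.
Within the partial block the first minute is 1800 frames and each further minute 1798, so 2 further minute boundaries passed. Total skipped labels = 18 × 63 + 2 × 2 = 1138.
Non-drop label index = 1137174 + 1138 = 1138312; at 30 labels/s that is 10:32:23:22, i.e. DF 10:32:23;22.

10:32:23;22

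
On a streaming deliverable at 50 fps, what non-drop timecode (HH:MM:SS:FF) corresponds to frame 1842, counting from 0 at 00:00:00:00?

1842 ÷ 50 = 36 full seconds, remainder 42 frames.
36 s = 0 h 0 min 36 s.
Timecode: 00:00:36:42.

00:00:36:42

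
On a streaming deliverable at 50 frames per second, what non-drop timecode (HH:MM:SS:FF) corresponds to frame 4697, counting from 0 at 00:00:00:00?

4697 ÷ 50 = 93 full seconds, remainder 47 frames.
93 s = 0 h 1 min 33 s.
Timecode: 00:01:33:47.

00:01:33:47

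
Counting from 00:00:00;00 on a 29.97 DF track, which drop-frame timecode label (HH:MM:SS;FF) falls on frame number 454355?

04:12:40;09

Each 10-minute DF block holds 10 × 60 × 30 − 9 × 2 = 17982 frames. 454355 ÷ 17982 → 25 full blocks, remainder 4805.
Within the partial block the first minute is 1800 frames and each further minute 1798, so 2 further minute boundaries passed. Total skipped labels = 18 × 25 + 2 × 2 = 454.
Non-drop label index = 454355 + 454 = 454809; at 30 labels/s that is 04:12:40:09, i.e. DF 04:12:40;09.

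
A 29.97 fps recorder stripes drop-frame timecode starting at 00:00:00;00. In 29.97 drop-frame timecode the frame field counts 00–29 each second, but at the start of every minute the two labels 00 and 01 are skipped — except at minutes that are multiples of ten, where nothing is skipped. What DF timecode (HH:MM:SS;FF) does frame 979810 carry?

09:04:53;00

Each 10-minute DF block holds 10 × 60 × 30 − 9 × 2 = 17982 frames. 979810 ÷ 17982 → 54 full blocks, remainder 8782.
Within the partial block the first minute is 1800 frames and each further minute 1798, so 4 further minute boundaries passed. Total skipped labels = 18 × 54 + 2 × 4 = 980.
Non-drop label index = 979810 + 980 = 980790; at 30 labels/s that is 09:04:53:00, i.e. DF 09:04:53;00.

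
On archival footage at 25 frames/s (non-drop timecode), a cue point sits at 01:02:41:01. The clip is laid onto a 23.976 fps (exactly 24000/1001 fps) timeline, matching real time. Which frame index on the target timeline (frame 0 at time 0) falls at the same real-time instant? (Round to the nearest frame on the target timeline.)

Source frame index: (1×3600 + 2×60 + 41) × 25 + 1 = 94026.
Real time: 94026 / (25) = 94026/25 s.
Target frame: (94026/25) × (24000/1001) = 90264960/1001 ≈ 90174.785 → 90175.

frame 90175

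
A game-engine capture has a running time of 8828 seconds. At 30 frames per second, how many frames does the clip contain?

Frames = 8828 × 30 = 264840.

264840 frames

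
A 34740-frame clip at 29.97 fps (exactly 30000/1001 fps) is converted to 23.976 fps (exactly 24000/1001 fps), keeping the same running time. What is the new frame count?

27792 frames

Target frames = source frames × (target rate / source rate) = 34740 × (24000/1001)/(30000/1001) = 34740 × 4/5 = 27792.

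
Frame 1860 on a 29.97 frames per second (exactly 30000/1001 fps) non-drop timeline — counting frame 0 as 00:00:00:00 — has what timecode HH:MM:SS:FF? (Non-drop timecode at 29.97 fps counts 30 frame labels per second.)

00:01:02:00

1860 ÷ 30 = 62 full seconds, remainder 0 frames.
62 s = 0 h 1 min 2 s.
Timecode: 00:01:02:00.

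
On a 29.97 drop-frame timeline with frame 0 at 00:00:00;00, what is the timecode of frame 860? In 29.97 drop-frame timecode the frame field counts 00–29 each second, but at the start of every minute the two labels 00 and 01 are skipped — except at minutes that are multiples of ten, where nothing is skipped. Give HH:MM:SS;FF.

00:00:28;20

Each 10-minute DF block holds 10 × 60 × 30 − 9 × 2 = 17982 frames. 860 ÷ 17982 → 0 full blocks, remainder 860.
Within the partial block the first minute is 1800 frames and each further minute 1798, so 0 further minute boundaries passed. Total skipped labels = 18 × 0 + 2 × 0 = 0.
Non-drop label index = 860 + 0 = 860; at 30 labels/s that is 00:00:28:20, i.e. DF 00:00:28;20.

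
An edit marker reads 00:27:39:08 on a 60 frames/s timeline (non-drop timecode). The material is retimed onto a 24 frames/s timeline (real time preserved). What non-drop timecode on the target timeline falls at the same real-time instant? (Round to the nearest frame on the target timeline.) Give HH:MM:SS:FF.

00:27:39:03

Source frame index: (0×3600 + 27×60 + 39) × 60 + 8 = 99548.
Real time: 99548 / (60) = 24887/15 s.
Target frame: (24887/15) × (24) = 199096/5 ≈ 39819.200 → 39819.
At 24 labels/s: frame 39819 → 00:27:39:03.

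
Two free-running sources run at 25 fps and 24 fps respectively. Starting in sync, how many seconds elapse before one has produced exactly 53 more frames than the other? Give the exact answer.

53 seconds

The gap grows by |24 − 25| = 1 frame per second.
Time for a 53-frame gap: 53 ÷ (1) = 53 s.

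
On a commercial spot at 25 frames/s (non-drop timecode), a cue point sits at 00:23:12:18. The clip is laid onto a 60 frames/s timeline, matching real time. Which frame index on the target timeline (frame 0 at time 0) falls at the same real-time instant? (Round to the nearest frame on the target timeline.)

frame 83563

Source frame index: (0×3600 + 23×60 + 12) × 25 + 18 = 34818.
Real time: 34818 / (25) = 34818/25 s.
Target frame: (34818/25) × (60) = 417816/5 ≈ 83563.200 → 83563.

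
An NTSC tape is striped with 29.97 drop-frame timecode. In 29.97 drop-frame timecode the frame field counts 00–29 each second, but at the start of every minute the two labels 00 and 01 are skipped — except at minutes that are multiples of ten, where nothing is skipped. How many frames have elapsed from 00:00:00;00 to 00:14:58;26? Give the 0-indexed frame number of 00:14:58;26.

26940

As if non-drop at 30 labels/s: (0 × 3600 + 14 × 60 + 58) × 30 + 26 = 26966.
Minute boundaries passed: 14; those not divisible by 10: 14 − 1 = 13; dropped labels = 2 × 13 = 26.
Actual frame index = 26966 − 26 = 26940.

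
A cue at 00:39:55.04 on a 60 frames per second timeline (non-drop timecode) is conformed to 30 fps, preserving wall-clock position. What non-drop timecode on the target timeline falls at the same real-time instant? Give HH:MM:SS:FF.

00:39:55:02

Source frame index: (0×3600 + 39×60 + 55) × 60 + 4 = 143704.
Real time: 143704 / (60) = 35926/15 s.
Target frame: (35926/15) × (30) = 71852.
At 30 labels/s: frame 71852 → 00:39:55:02.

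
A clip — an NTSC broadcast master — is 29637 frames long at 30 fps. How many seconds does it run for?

987.9 seconds

Running time = 29637 / (30) = 987.9 s.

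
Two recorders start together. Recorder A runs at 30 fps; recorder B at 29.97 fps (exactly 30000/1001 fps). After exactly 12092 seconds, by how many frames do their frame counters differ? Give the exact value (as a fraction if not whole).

A emits 30 × 12092 = 362760 frames; B emits 30000/1001 × 12092 = 362760000/1001.
Difference = 362760/1001 frames (≈ 362.3976); B is behind A.

362760/1001 frames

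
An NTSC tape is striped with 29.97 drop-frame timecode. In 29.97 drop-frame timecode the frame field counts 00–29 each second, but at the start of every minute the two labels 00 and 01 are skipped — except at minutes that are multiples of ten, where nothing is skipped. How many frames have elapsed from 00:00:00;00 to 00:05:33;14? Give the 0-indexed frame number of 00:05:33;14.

As if non-drop at 30 labels/s: (0 × 3600 + 5 × 60 + 33) × 30 + 14 = 10004.
Minute boundaries passed: 5; those not divisible by 10: 5 − 0 = 5; dropped labels = 2 × 5 = 10.
Actual frame index = 10004 − 10 = 9994.

9994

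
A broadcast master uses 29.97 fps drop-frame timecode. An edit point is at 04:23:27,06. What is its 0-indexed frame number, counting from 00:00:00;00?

Complete 10-minute blocks: 26, each 17982 frames → 467532.
Remaining 3 whole minutes in the current block: 1800 + 2 × 1798 = 5396 frames.
Within the current minute: 27 × 30 + 6 − 2 = 814 (labels ;00/;01 skipped at this minute). Total = 467532 + 5396 + 814 = 473742.

473742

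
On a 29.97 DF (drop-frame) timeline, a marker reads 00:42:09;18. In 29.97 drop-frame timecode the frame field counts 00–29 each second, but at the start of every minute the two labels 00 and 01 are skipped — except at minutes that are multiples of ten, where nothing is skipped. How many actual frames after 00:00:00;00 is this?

75812

As if non-drop at 30 labels/s: (0 × 3600 + 42 × 60 + 9) × 30 + 18 = 75888.
Minute boundaries passed: 42; those not divisible by 10: 42 − 4 = 38; dropped labels = 2 × 38 = 76.
Actual frame index = 75888 − 76 = 75812.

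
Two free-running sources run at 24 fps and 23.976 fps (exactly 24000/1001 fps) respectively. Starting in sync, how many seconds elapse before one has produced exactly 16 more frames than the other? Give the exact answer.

2002/3 seconds

The gap grows by |24000/1001 − 24| = 24/1001 frames per second.
Time for a 16-frame gap: 16 ÷ (24/1001) = 2002/3 s.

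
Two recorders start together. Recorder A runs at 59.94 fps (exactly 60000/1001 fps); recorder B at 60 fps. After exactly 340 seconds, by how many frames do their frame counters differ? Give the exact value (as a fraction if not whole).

A emits 60000/1001 × 340 = 20400000/1001 frames; B emits 60 × 340 = 20400.
Difference = 20400/1001 frames (≈ 20.3796); B is ahead of A.

20400/1001 frames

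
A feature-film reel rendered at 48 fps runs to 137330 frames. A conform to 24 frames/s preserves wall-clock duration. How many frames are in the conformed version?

68665 frames

Target frames = source frames × (target rate / source rate) = 137330 × (24)/(48) = 137330 × 1/2 = 68665.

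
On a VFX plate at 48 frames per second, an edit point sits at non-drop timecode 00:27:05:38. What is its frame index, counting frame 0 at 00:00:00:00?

78038

Total seconds to the label: (0 × 3600 + 27 × 60 + 5) = 1625.
Frame index = 1625 × 48 + 38 = 78038.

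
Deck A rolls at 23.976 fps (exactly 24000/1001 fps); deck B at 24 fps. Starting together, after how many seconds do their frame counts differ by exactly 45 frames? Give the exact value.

The gap grows by |24 − 24000/1001| = 24/1001 frames per second.
Time for a 45-frame gap: 45 ÷ (24/1001) = 1876.875 s.

1876.875 seconds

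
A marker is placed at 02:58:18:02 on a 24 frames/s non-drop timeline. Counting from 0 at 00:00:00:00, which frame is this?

frame 256754

Total seconds to the label: (2 × 3600 + 58 × 60 + 18) = 10698.
Frame index = 10698 × 24 + 2 = 256754.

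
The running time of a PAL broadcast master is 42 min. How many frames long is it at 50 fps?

126000 frames

42 min = 2520 s.
Frames = 2520 × 50 = 126000.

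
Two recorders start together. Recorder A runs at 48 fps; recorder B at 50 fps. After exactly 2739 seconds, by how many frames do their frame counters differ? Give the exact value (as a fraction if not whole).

5478 frames

A emits 48 × 2739 = 131472 frames; B emits 50 × 2739 = 136950.
Difference = 5478 frames; B is ahead of A.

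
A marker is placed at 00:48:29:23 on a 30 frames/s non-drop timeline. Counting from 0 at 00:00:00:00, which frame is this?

frame 87293

Total seconds to the label: (0 × 3600 + 48 × 60 + 29) = 2909.
Frame index = 2909 × 30 + 23 = 87293.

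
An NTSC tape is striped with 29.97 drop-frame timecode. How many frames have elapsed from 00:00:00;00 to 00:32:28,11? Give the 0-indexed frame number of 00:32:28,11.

Complete 10-minute blocks: 3, each 17982 frames → 53946.
Remaining 2 whole minutes in the current block: 1800 + 1 × 1798 = 3598 frames.
Within the current minute: 28 × 30 + 11 − 2 = 849 (labels ;00/;01 skipped at this minute). Total = 53946 + 3598 + 849 = 58393.

58393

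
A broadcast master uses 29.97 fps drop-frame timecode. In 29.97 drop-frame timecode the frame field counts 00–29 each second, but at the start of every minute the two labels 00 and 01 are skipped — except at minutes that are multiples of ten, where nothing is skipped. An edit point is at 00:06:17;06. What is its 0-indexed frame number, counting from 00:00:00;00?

11304

As if non-drop at 30 labels/s: (0 × 3600 + 6 × 60 + 17) × 30 + 6 = 11316.
Minute boundaries passed: 6; those not divisible by 10: 6 − 0 = 6; dropped labels = 2 × 6 = 12.
Actual frame index = 11316 − 12 = 11304.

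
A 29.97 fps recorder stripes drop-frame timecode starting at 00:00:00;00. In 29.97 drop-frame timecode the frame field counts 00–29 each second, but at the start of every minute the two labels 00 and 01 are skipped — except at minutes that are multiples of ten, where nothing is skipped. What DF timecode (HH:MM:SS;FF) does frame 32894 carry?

00:18:17;18

Each 10-minute DF block holds 10 × 60 × 30 − 9 × 2 = 17982 frames. 32894 ÷ 17982 → 1 full block, remainder 14912.
Within the partial block the first minute is 1800 frames and each further minute 1798, so 8 further minute boundaries passed. Total skipped labels = 18 × 1 + 2 × 8 = 34.
Non-drop label index = 32894 + 34 = 32928; at 30 labels/s that is 00:18:17:18, i.e. DF 00:18:17;18.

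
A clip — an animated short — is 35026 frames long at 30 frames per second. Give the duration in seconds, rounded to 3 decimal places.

1167.533 seconds

Running time = 35026 × 1/30 = 17513/15 s ≈ 1167.533 s.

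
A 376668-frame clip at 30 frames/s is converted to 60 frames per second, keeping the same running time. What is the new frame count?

753336 frames

Target frames = source frames × (target rate / source rate) = 376668 × (60)/(30) = 376668 × 2 = 753336.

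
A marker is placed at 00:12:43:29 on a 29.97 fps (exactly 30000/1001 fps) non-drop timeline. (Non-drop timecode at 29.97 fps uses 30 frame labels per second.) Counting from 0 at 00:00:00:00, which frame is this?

Total seconds to the label: (0 × 3600 + 12 × 60 + 43) = 763.
Frame index = 763 × 30 + 29 = 22919.

22919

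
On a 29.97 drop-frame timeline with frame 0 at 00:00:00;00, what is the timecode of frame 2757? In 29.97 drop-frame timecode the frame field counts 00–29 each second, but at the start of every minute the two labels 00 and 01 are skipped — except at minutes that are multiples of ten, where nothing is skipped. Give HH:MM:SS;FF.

Each 10-minute DF block holds 10 × 60 × 30 − 9 × 2 = 17982 frames. 2757 ÷ 17982 → 0 full blocks, remainder 2757.
Within the partial block the first minute is 1800 frames and each further minute 1798, so 1 further minute boundary passed. Total skipped labels = 18 × 0 + 2 × 1 = 2.
Non-drop label index = 2757 + 2 = 2759; at 30 labels/s that is 00:01:31:29, i.e. DF 00:01:31;29.

00:01:31;29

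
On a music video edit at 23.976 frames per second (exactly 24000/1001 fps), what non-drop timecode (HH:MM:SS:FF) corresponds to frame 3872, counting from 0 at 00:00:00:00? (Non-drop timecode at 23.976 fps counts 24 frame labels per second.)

3872 ÷ 24 = 161 full seconds, remainder 8 frames.
161 s = 0 h 2 min 41 s.
Timecode: 00:02:41:08.

00:02:41:08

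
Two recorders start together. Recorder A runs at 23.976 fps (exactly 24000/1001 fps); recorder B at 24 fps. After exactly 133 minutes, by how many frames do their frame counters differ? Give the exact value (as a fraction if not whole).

27360/143 frames

133 min = 7980 s.
A emits 24000/1001 × 7980 = 27360000/143 frames; B emits 24 × 7980 = 191520.
Difference = 27360/143 frames (≈ 191.3287); B is ahead of A.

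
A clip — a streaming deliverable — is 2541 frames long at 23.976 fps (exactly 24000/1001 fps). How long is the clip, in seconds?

105.980875 seconds

Running time = 2541 / (24000/1001) = 105.980875 s.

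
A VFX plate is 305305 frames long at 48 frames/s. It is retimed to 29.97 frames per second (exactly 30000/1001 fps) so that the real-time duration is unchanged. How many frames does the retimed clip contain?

Target frames = source frames × (target rate / source rate) = 305305 × (30000/1001)/(48) = 305305 × 625/1001 = 190625.

190625 frames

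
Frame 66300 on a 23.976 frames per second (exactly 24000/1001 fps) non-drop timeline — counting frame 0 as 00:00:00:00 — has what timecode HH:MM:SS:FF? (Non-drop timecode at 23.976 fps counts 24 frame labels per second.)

00:46:02:12

66300 ÷ 24 = 2762 full seconds, remainder 12 frames.
2762 s = 0 h 46 min 2 s.
Timecode: 00:46:02:12.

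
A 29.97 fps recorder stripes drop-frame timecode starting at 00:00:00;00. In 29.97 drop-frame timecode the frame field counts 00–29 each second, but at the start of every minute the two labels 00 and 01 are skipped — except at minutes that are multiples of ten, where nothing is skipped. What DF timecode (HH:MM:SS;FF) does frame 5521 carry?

Each 10-minute DF block holds 10 × 60 × 30 − 9 × 2 = 17982 frames. 5521 ÷ 17982 → 0 full blocks, remainder 5521.
Within the partial block the first minute is 1800 frames and each further minute 1798, so 3 further minute boundaries passed. Total skipped labels = 18 × 0 + 2 × 3 = 6.
Non-drop label index = 5521 + 6 = 5527; at 30 labels/s that is 00:03:04:07, i.e. DF 00:03:04;07.

00:03:04;07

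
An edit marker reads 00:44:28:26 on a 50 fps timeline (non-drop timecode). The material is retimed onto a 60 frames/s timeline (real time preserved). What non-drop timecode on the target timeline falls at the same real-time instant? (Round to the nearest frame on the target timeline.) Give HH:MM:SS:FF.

00:44:28:31

Source frame index: (0×3600 + 44×60 + 28) × 50 + 26 = 133426.
Real time: 133426 / (50) = 66713/25 s.
Target frame: (66713/25) × (60) = 800556/5 ≈ 160111.200 → 160111.
At 60 labels/s: frame 160111 → 00:44:28:31.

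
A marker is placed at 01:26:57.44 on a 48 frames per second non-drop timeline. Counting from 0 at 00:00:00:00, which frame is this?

250460

Total seconds to the label: (1 × 3600 + 26 × 60 + 57) = 5217.
Frame index = 5217 × 48 + 44 = 250460.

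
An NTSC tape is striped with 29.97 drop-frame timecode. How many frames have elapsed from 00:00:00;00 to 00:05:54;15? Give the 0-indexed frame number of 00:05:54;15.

Complete 10-minute blocks: 0, each 17982 frames → 0.
Remaining 5 whole minutes in the current block: 1800 + 4 × 1798 = 8992 frames.
Within the current minute: 54 × 30 + 15 − 2 = 1633 (labels ;00/;01 skipped at this minute). Total = 0 + 8992 + 1633 = 10625.

10625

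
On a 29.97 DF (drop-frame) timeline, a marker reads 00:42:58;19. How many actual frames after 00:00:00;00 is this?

77283

Complete 10-minute blocks: 4, each 17982 frames → 71928.
Remaining 2 whole minutes in the current block: 1800 + 1 × 1798 = 3598 frames.
Within the current minute: 58 × 30 + 19 − 2 = 1757 (labels ;00/;01 skipped at this minute). Total = 71928 + 3598 + 1757 = 77283.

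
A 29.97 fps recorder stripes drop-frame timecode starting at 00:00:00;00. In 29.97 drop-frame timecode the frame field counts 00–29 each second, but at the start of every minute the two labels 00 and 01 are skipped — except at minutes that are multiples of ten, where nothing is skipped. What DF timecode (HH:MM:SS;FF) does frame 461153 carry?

04:16:27;05

Each 10-minute DF block holds 10 × 60 × 30 − 9 × 2 = 17982 frames. 461153 ÷ 17982 → 25 full blocks, remainder 11603.
Within the partial block the first minute is 1800 frames and each further minute 1798, so 6 further minute boundaries passed. Total skipped labels = 18 × 25 + 2 × 6 = 462.
Non-drop label index = 461153 + 462 = 461615; at 30 labels/s that is 04:16:27:05, i.e. DF 04:16:27;05.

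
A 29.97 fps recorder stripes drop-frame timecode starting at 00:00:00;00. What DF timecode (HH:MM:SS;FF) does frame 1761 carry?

00:00:58;21

Each 10-minute DF block holds 10 × 60 × 30 − 9 × 2 = 17982 frames. 1761 ÷ 17982 → 0 full blocks, remainder 1761.
Within the partial block the first minute is 1800 frames and each further minute 1798, so 0 further minute boundaries passed. Total skipped labels = 18 × 0 + 2 × 0 = 0.
Non-drop label index = 1761 + 0 = 1761; at 30 labels/s that is 00:00:58:21, i.e. DF 00:00:58;21.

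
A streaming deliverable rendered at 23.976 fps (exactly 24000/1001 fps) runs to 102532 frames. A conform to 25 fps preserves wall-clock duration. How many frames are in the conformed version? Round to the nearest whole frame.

106911 frames

Frames at target rate = 102532 × (25) / (24000/1001) = 25658633/240 ≈ 106910.971.
Nearest whole frame: 106911.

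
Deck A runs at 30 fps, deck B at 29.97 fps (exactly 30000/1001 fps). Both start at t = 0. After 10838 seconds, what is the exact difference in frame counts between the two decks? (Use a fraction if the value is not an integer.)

325140/1001 frames

A emits 30 × 10838 = 325140 frames; B emits 30000/1001 × 10838 = 325140000/1001.
Difference = 325140/1001 frames (≈ 324.8152); B is behind A.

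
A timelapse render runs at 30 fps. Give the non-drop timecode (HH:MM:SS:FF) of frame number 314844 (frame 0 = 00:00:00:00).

02:54:54:24

314844 ÷ 30 = 10494 full seconds, remainder 24 frames.
10494 s = 2 h 54 min 54 s.
Timecode: 02:54:54:24.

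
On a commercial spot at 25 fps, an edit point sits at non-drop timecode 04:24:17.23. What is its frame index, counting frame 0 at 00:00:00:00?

396448

Total seconds to the label: (4 × 3600 + 24 × 60 + 17) = 15857.
Frame index = 15857 × 25 + 23 = 396448.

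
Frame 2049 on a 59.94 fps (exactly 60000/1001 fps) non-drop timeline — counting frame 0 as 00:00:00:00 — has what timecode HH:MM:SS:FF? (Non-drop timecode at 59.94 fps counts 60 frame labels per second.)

2049 ÷ 60 = 34 full seconds, remainder 9 frames.
34 s = 0 h 0 min 34 s.
Timecode: 00:00:34:09.

00:00:34:09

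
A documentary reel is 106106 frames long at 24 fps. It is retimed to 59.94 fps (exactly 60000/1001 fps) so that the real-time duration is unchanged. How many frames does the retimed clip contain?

265000 frames

Target frames = source frames × (target rate / source rate) = 106106 × (60000/1001)/(24) = 106106 × 2500/1001 = 265000.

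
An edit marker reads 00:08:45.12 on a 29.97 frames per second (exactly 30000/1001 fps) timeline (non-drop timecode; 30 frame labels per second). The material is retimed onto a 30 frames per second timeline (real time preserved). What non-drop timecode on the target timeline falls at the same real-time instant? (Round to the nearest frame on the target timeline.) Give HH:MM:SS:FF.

Source frame index: (0×3600 + 8×60 + 45) × 30 + 12 = 15762.
Real time: 15762 / (30000/1001) = 2629627/5000 s.
Target frame: (2629627/5000) × (30) = 7888881/500 ≈ 15777.762 → 15778.
At 30 labels/s: frame 15778 → 00:08:45:28.

00:08:45:28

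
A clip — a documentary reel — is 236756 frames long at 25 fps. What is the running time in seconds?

9470.24 seconds

Running time = 236756 / (25) = 9470.24 s.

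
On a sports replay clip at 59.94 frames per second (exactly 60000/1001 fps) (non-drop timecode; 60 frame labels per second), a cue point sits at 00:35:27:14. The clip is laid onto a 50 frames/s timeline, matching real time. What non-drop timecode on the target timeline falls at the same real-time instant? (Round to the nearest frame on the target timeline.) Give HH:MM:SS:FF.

Source frame index: (0×3600 + 35×60 + 27) × 60 + 14 = 127634.
Real time: 127634 / (60000/1001) = 63880817/30000 s.
Target frame: (63880817/30000) × (50) = 63880817/600 ≈ 106468.028 → 106468.
At 50 labels/s: frame 106468 → 00:35:29:18.

00:35:29:18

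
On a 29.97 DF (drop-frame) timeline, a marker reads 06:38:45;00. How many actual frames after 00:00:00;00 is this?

717032

As if non-drop at 30 labels/s: (6 × 3600 + 38 × 60 + 45) × 30 + 0 = 717750.
Minute boundaries passed: 398; those not divisible by 10: 398 − 39 = 359; dropped labels = 2 × 359 = 718.
Actual frame index = 717750 − 718 = 717032.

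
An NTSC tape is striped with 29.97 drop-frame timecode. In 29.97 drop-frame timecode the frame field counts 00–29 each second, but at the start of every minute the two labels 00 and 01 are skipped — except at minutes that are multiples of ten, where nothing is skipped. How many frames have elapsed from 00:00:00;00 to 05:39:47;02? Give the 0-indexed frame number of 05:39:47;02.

Complete 10-minute blocks: 33, each 17982 frames → 593406.
Remaining 9 whole minutes in the current block: 1800 + 8 × 1798 = 16184 frames.
Within the current minute: 47 × 30 + 2 − 2 = 1410 (labels ;00/;01 skipped at this minute). Total = 593406 + 16184 + 1410 = 611000.

611000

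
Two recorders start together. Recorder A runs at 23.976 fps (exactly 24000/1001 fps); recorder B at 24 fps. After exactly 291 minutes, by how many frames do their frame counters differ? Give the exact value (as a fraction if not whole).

419040/1001 frames

291 min = 17460 s.
A emits 24000/1001 × 17460 = 419040000/1001 frames; B emits 24 × 17460 = 419040.
Difference = 419040/1001 frames (≈ 418.6214); B is ahead of A.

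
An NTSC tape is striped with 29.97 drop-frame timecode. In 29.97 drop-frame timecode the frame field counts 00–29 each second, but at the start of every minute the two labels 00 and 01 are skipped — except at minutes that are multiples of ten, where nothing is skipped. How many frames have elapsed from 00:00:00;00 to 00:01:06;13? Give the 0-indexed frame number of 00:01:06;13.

As if non-drop at 30 labels/s: (0 × 3600 + 1 × 60 + 6) × 30 + 13 = 1993.
Minute boundaries passed: 1; those not divisible by 10: 1 − 0 = 1; dropped labels = 2 × 1 = 2.
Actual frame index = 1993 − 2 = 1991.

1991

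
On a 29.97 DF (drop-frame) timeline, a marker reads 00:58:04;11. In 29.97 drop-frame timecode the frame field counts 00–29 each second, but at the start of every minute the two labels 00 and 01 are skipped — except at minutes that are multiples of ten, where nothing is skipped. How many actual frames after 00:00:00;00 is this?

Complete 10-minute blocks: 5, each 17982 frames → 89910.
Remaining 8 whole minutes in the current block: 1800 + 7 × 1798 = 14386 frames.
Within the current minute: 4 × 30 + 11 − 2 = 129 (labels ;00/;01 skipped at this minute). Total = 89910 + 14386 + 129 = 104425.

104425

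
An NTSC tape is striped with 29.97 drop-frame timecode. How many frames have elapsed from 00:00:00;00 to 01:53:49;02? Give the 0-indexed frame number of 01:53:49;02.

204668

Complete 10-minute blocks: 11, each 17982 frames → 197802.
Remaining 3 whole minutes in the current block: 1800 + 2 × 1798 = 5396 frames.
Within the current minute: 49 × 30 + 2 − 2 = 1470 (labels ;00/;01 skipped at this minute). Total = 197802 + 5396 + 1470 = 204668.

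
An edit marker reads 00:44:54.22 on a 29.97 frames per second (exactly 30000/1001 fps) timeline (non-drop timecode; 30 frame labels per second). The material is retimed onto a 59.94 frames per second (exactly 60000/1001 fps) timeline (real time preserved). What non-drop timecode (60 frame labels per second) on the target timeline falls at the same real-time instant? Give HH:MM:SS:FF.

Source frame index: (0×3600 + 44×60 + 54) × 30 + 22 = 80842.
Real time: 80842 / (30000/1001) = 40461421/15000 s.
Target frame: (40461421/15000) × (60000/1001) = 161684.
At 60 labels/s: frame 161684 → 00:44:54:44.

00:44:54:44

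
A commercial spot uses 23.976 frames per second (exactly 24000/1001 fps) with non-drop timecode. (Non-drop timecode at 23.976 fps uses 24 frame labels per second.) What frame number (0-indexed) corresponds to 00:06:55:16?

Total seconds to the label: (0 × 3600 + 6 × 60 + 55) = 415.
Frame index = 415 × 24 + 16 = 9976.

frame 9976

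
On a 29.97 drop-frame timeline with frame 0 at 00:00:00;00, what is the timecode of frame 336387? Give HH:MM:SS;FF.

Each 10-minute DF block holds 10 × 60 × 30 − 9 × 2 = 17982 frames. 336387 ÷ 17982 → 18 full blocks, remainder 12711.
Within the partial block the first minute is 1800 frames and each further minute 1798, so 7 further minute boundaries passed. Total skipped labels = 18 × 18 + 2 × 7 = 338.
Non-drop label index = 336387 + 338 = 336725; at 30 labels/s that is 03:07:04:05, i.e. DF 03:07:04;05.

03:07:04;05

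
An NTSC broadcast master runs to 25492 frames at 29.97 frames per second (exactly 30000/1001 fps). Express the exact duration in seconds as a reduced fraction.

Running time = 25492 ÷ (30000/1001) = 25492 × 1001/30000 = 6379373/7500 s.

6379373/7500 seconds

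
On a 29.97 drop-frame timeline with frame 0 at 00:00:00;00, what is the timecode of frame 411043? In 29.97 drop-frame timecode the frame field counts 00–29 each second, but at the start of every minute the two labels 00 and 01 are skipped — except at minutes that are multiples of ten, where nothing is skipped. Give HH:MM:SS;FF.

Ten DF minutes hold 17982 frames, so frame 411043 lies in block 22 (frames 395604–413585) with 15439 frames into that block.
The block's first minute is 1800 frames and the rest 1798 each; 15439 frames reaches minute 8, so 22 × 18 + 8 × 2 = 412 labels have been skipped so far.
Adding those back, label number 411043 + 412 = 411455 at 30 labels/s is 13715 s + 5 f = 3 h 48 min 35 s frame 5, i.e. 03:48:35;05.

03:48:35;05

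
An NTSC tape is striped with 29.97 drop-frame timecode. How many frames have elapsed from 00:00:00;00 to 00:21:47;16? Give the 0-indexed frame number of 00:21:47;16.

39188

As if non-drop at 30 labels/s: (0 × 3600 + 21 × 60 + 47) × 30 + 16 = 39226.
Minute boundaries passed: 21; those not divisible by 10: 21 − 2 = 19; dropped labels = 2 × 19 = 38.
Actual frame index = 39226 − 38 = 39188.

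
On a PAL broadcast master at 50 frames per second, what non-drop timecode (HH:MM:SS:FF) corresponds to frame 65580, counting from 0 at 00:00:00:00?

00:21:51:30

65580 ÷ 50 = 1311 full seconds, remainder 30 frames.
1311 s = 0 h 21 min 51 s.
Timecode: 00:21:51:30.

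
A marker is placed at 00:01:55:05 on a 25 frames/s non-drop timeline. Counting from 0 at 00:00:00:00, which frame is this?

Total seconds to the label: (0 × 3600 + 1 × 60 + 55) = 115.
Frame index = 115 × 25 + 5 = 2880.

2880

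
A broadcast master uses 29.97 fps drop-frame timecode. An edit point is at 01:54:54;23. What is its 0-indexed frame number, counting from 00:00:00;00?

Complete 10-minute blocks: 11, each 17982 frames → 197802.
Remaining 4 whole minutes in the current block: 1800 + 3 × 1798 = 7194 frames.
Within the current minute: 54 × 30 + 23 − 2 = 1641 (labels ;00/;01 skipped at this minute). Total = 197802 + 7194 + 1641 = 206637.

206637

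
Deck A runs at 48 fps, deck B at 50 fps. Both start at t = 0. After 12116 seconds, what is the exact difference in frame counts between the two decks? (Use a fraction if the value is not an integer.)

A emits 48 × 12116 = 581568 frames; B emits 50 × 12116 = 605800.
Difference = 24232 frames; B is ahead of A.

24232 frames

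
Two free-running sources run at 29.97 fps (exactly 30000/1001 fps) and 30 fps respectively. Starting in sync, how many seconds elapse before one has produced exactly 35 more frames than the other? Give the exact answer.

7007/6 seconds

The gap grows by |30 − 30000/1001| = 30/1001 frames per second.
Time for a 35-frame gap: 35 ÷ (30/1001) = 7007/6 s.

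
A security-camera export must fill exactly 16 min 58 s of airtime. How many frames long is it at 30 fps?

30540 frames

16 min 58 s = 1018 s.
Frames = 1018 × 30 = 30540.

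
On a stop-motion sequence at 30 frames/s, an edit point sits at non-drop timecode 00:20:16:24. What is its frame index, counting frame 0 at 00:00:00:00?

36504

Total seconds to the label: (0 × 3600 + 20 × 60 + 16) = 1216.
Frame index = 1216 × 30 + 24 = 36504.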